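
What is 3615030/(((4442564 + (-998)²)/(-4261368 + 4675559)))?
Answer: 249552148455/906428 ≈ 2.7531e+5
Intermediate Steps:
3615030/(((4442564 + (-998)²)/(-4261368 + 4675559))) = 3615030/(((4442564 + 996004)/414191)) = 3615030/((5438568*(1/414191))) = 3615030/(5438568/414191) = 3615030*(414191/5438568) = 249552148455/906428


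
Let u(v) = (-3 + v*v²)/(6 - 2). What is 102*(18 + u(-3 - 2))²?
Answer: 19992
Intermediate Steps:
u(v) = -¾ + v³/4 (u(v) = (-3 + v³)/4 = (-3 + v³)*(¼) = -¾ + v³/4)
102*(18 + u(-3 - 2))² = 102*(18 + (-¾ + (-3 - 2)³/4))² = 102*(18 + (-¾ + (¼)*(-5)³))² = 102*(18 + (-¾ + (¼)*(-125)))² = 102*(18 + (-¾ - 125/4))² = 102*(18 - 32)² = 102*(-14)² = 102*196 = 19992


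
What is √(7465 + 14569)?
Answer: √22034 ≈ 148.44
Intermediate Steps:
√(7465 + 14569) = √22034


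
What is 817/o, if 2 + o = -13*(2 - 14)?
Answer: 817/154 ≈ 5.3052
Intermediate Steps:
o = 154 (o = -2 - 13*(2 - 14) = -2 - 13*(-12) = -2 + 156 = 154)
817/o = 817/154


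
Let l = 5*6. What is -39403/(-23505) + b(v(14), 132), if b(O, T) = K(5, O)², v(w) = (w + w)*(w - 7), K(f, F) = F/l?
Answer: 15640513/352575 ≈ 44.361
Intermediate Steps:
l = 30
K(f, F) = F/30
v(w) = 2*w*(-7 + w) (v(w) = (2*w)*(-7 + w) = 2*w*(-7 + w))
b(O, T) = O²/900 (b(O, T) = (O/30)² = O²/900)
-39403/(-23505) + b(v(14), 132) = -39403/(-23505) + (2*14*(-7 + 14))²/900 = -39403*(-1/23505) + (2*14*7)²/900 = 39403/23505 + (1/900)*196² = 39403/23505 + (1/900)*38416 = 39403/23505 + 9604/225 = 15640513/352575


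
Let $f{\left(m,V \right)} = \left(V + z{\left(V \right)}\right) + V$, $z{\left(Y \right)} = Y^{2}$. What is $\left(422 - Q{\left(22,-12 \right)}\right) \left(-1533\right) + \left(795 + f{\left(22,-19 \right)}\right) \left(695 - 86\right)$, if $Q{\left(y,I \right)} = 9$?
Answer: $47733$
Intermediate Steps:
$f{\left(m,V \right)} = V^{2} + 2 V$ ($f{\left(m,V \right)} = \left(V + V^{2}\right) + V = V^{2} + 2 V$)
$\left(422 - Q{\left(22,-12 \right)}\right) \left(-1533\right) + \left(795 + f{\left(22,-19 \right)}\right) \left(695 - 86\right) = \left(422 - 9\right) \left(-1533\right) + \left(795 - 19 \left(2 - 19\right)\right) \left(695 - 86\right) = \left(422 - 9\right) \left(-1533\right) + \left(795 - -323\right) 609 = 413 \left(-1533\right) + \left(795 + 323\right) 609 = -633129 + 1118 \cdot 609 = -633129 + 680862 = 47733$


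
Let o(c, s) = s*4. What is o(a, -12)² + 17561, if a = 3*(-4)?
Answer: 19865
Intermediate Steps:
a = -12
o(c, s) = 4*s
o(a, -12)² + 17561 = (4*(-12))² + 17561 = (-48)² + 17561 = 2304 + 17561 = 19865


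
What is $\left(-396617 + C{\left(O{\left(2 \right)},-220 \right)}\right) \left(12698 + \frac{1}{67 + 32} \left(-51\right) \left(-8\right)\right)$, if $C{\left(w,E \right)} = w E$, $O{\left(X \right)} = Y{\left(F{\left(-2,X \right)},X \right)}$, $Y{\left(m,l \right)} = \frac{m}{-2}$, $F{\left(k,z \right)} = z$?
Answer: $- \frac{166157730490}{33} \approx -5.0351 \cdot 10^{9}$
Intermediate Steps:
$Y{\left(m,l \right)} = - \frac{m}{2}$ ($Y{\left(m,l \right)} = m \left(- \frac{1}{2}\right) = - \frac{m}{2}$)
$O{\left(X \right)} = - \frac{X}{2}$
$C{\left(w,E \right)} = E w$
$\left(-396617 + C{\left(O{\left(2 \right)},-220 \right)}\right) \left(12698 + \frac{1}{67 + 32} \left(-51\right) \left(-8\right)\right) = \left(-396617 - 220 \left(\left(- \frac{1}{2}\right) 2\right)\right) \left(12698 + \frac{1}{67 + 32} \left(-51\right) \left(-8\right)\right) = \left(-396617 - -220\right) \left(12698 + \frac{1}{99} \left(-51\right) \left(-8\right)\right) = \left(-396617 + 220\right) \left(12698 + \frac{1}{99} \left(-51\right) \left(-8\right)\right) = - 396397 \left(12698 - - \frac{136}{33}\right) = - 396397 \left(12698 + \frac{136}{33}\right) = \left(-396397\right) \frac{419170}{33} = - \frac{166157730490}{33}$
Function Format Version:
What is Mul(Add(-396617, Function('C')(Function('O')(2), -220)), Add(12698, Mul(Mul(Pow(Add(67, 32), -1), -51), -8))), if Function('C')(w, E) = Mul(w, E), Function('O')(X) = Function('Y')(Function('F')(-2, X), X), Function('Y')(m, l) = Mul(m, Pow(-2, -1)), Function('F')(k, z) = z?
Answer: Rational(-166157730490, 33) ≈ -5.0351e+9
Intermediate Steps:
Function('Y')(m, l) = Mul(Rational(-1, 2), m) (Function('Y')(m, l) = Mul(m, Rational(-1, 2)) = Mul(Rational(-1, 2), m))
Function('O')(X) = Mul(Rational(-1, 2), X)
Function('C')(w, E) = Mul(E, w)
Mul(Add(-396617, Function('C')(Function('O')(2), -220)), Add(12698, Mul(Mul(Pow(Add(67, 32), -1), -51), -8))) = Mul(Add(-396617, Mul(-220, Mul(Rational(-1, 2), 2))), Add(12698, Mul(Mul(Pow(Add(67, 32), -1), -51), -8))) = Mul(Add(-396617, Mul(-220, -1)), Add(12698, Mul(Mul(Pow(99, -1), -51), -8))) = Mul(Add(-396617, 220), Add(12698, Mul(Mul(Rational(1, 99), -51), -8))) = Mul(-396397, Add(12698, Mul(Rational(-17, 33), -8))) = Mul(-396397, Add(12698, Rational(136, 33))) = Mul(-396397, Rational(419170, 33)) = Rational(-166157730490, 33)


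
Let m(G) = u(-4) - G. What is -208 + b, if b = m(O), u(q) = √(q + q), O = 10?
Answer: -218 + 2*I*√2 ≈ -218.0 + 2.8284*I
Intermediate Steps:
u(q) = √2*√q (u(q) = √(2*q) = √2*√q)
m(G) = -G + 2*I*√2 (m(G) = √2*√(-4) - G = √2*(2*I) - G = 2*I*√2 - G = -G + 2*I*√2)
b = -10 + 2*I*√2 (b = -1*10 + 2*I*√2 = -10 + 2*I*√2 ≈ -10.0 + 2.8284*I)
-208 + b = -208 + (-10 + 2*I*√2) = -218 + 2*I*√2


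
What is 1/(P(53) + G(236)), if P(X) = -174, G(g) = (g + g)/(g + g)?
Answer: -1/173 ≈ -0.0057803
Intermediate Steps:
G(g) = 1 (G(g) = (2*g)/((2*g)) = (2*g)*(1/(2*g)) = 1)
1/(P(53) + G(236)) = 1/(-174 + 1) = 1/(-173) = -1/173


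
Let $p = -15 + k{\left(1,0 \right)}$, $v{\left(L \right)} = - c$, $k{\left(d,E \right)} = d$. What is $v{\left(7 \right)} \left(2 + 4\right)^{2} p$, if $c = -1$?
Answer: $-504$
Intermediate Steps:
$v{\left(L \right)} = 1$ ($v{\left(L \right)} = \left(-1\right) \left(-1\right) = 1$)
$p = -14$ ($p = -15 + 1 = -14$)
$v{\left(7 \right)} \left(2 + 4\right)^{2} p = 1 \left(2 + 4\right)^{2} \left(-14\right) = 1 \cdot 6^{2} \left(-14\right) = 1 \cdot 36 \left(-14\right) = 36 \left(-14\right) = -504$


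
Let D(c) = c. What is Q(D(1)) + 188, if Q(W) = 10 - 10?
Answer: 188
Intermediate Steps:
Q(W) = 0
Q(D(1)) + 188 = 0 + 188 = 188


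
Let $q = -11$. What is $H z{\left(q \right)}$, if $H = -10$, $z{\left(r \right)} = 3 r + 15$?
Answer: $180$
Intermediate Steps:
$z{\left(r \right)} = 15 + 3 r$
$H z{\left(q \right)} = - 10 \left(15 + 3 \left(-11\right)\right) = - 10 \left(15 - 33\right) = \left(-10\right) \left(-18\right) = 180$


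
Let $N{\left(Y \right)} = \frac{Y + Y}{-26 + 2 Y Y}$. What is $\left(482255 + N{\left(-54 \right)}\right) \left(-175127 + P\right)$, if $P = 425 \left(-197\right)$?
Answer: $- \frac{362389230689772}{2903} \approx -1.2483 \cdot 10^{11}$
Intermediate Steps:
$N{\left(Y \right)} = \frac{2 Y}{-26 + 2 Y^{2}}$
$P = -83725$
$\left(482255 + N{\left(-54 \right)}\right) \left(-175127 + P\right) = \left(482255 - \frac{54}{-13 + \left(-54\right)^{2}}\right) \left(-175127 - 83725\right) = \left(482255 - \frac{54}{-13 + 2916}\right) \left(-258852\right) = \left(482255 - \frac{54}{2903}\right) \left(-258852\right) = \frac{1399986211}{2903} \left(-258852\right) = - \frac{362389230689772}{2903}$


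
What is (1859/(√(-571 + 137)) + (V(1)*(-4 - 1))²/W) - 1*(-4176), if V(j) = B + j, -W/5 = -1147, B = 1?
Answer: 4789892/1147 - 1859*I*√434/434 ≈ 4176.0 - 89.235*I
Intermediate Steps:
W = 5735 (W = -5*(-1147) = 5735)
V(j) = 1 + j
(1859/(√(-571 + 137)) + (V(1)*(-4 - 1))²/W) - 1*(-4176) = (1859/(√(-571 + 137)) + ((1 + 1)*(-4 - 1))²/5735) - 1*(-4176) = (1859/(√(-434)) + (2*(-5))²*(1/5735)) + 4176 = (1859/((I*√434)) + (-10)²*(1/5735)) + 4176 = (1859*(-I*√434/434) + 100*(1/5735)) + 4176 = (-1859*I*√434/434 + 20/1147) + 4176 = (20/1147 - 1859*I*√434/434) + 4176 = 4789892/1147 - 1859*I*√434/434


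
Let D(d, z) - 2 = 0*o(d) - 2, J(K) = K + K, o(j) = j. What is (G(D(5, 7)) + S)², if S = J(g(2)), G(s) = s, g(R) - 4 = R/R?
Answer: 100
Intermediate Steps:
g(R) = 5 (g(R) = 4 + R/R = 4 + 1 = 5)
J(K) = 2*K
D(d, z) = 0 (D(d, z) = 2 + (0*d - 2) = 2 + (0 - 2) = 2 - 2 = 0)
S = 10 (S = 2*5 = 10)
(G(D(5, 7)) + S)² = (0 + 10)² = 10² = 100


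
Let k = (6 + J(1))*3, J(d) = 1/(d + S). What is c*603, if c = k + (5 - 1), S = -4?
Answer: 12663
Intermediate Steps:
J(d) = 1/(-4 + d) (J(d) = 1/(d - 4) = 1/(-4 + d))
k = 17 (k = (6 + 1/(-4 + 1))*3 = (6 + 1/(-3))*3 = (6 - ⅓)*3 = (17/3)*3 = 17)
c = 21 (c = 17 + (5 - 1) = 17 + 4 = 21)
c*603 = 21*603 = 12663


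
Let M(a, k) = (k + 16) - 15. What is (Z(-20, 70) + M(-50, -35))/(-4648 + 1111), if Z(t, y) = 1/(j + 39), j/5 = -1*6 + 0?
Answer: 305/31833 ≈ 0.0095813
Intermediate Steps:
j = -30 (j = 5*(-1*6 + 0) = 5*(-6 + 0) = 5*(-6) = -30)
M(a, k) = 1 + k (M(a, k) = (16 + k) - 15 = 1 + k)
Z(t, y) = ⅑ (Z(t, y) = 1/(-30 + 39) = 1/9 = ⅑)
(Z(-20, 70) + M(-50, -35))/(-4648 + 1111) = (⅑ + (1 - 35))/(-4648 + 1111) = (⅑ - 34)/(-3537) = -305/9*(-1/3537) = 305/31833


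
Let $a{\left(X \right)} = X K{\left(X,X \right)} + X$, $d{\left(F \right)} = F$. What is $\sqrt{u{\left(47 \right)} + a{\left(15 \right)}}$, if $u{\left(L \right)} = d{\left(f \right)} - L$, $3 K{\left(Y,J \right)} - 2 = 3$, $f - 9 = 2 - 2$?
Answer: $\sqrt{2} \approx 1.4142$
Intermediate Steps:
$f = 9$ ($f = 9 + \left(2 - 2\right) = 9 + 0 = 9$)
$K{\left(Y,J \right)} = \frac{5}{3}$ ($K{\left(Y,J \right)} = \frac{2}{3} + \frac{1}{3} \cdot 3 = \frac{2}{3} + 1 = \frac{5}{3}$)
$u{\left(L \right)} = 9 - L$
$a{\left(X \right)} = \frac{8 X}{3}$ ($a{\left(X \right)} = X \frac{5}{3} + X = \frac{5 X}{3} + X = \frac{8 X}{3}$)
$\sqrt{u{\left(47 \right)} + a{\left(15 \right)}} = \sqrt{\left(9 - 47\right) + \frac{8}{3} \cdot 15} = \sqrt{\left(9 - 47\right) + 40} = \sqrt{-38 + 40} = \sqrt{2}$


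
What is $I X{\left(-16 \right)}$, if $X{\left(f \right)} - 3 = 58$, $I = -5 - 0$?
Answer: $-305$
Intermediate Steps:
$I = -5$ ($I = -5 + 0 = -5$)
$X{\left(f \right)} = 61$ ($X{\left(f \right)} = 3 + 58 = 61$)
$I X{\left(-16 \right)} = \left(-5\right) 61 = -305$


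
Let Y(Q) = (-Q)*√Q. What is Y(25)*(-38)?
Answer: 4750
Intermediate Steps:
Y(Q) = -Q^(3/2)
Y(25)*(-38) = -25^(3/2)*(-38) = -1*125*(-38) = -125*(-38) = 4750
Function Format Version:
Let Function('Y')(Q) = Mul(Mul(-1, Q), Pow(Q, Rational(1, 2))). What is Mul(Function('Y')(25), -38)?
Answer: 4750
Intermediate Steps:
Function('Y')(Q) = Mul(-1, Pow(Q, Rational(3, 2)))
Mul(Function('Y')(25), -38) = Mul(Mul(-1, Pow(25, Rational(3, 2))), -38) = Mul(Mul(-1, 125), -38) = Mul(-125, -38) = 4750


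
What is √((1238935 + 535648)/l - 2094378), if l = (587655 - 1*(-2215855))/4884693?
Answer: √7840530134523448890/2803510 ≈ 998.78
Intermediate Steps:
l = 2803510/4884693 (l = (587655 + 2215855)*(1/4884693) = 2803510*(1/4884693) = 2803510/4884693 ≈ 0.57394)
√((1238935 + 535648)/l - 2094378) = √((1238935 + 535648)/(2803510/4884693) - 2094378) = √(1774583*(4884693/2803510) - 2094378) = √(8668293158019/2803510 - 2094378) = √(2796683491239/2803510) = √7840530134523448890/2803510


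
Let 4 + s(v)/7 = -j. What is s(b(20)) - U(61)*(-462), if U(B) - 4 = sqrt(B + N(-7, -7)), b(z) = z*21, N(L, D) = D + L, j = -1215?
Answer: 10325 + 462*sqrt(47) ≈ 13492.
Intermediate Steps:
b(z) = 21*z
U(B) = 4 + sqrt(-14 + B) (U(B) = 4 + sqrt(B + (-7 - 7)) = 4 + sqrt(B - 14) = 4 + sqrt(-14 + B))
s(v) = 8477 (s(v) = -28 + 7*(-1*(-1215)) = -28 + 7*1215 = -28 + 8505 = 8477)
s(b(20)) - U(61)*(-462) = 8477 - (4 + sqrt(-14 + 61))*(-462) = 8477 - (4 + sqrt(47))*(-462) = 8477 - (-1848 - 462*sqrt(47)) = 8477 + (1848 + 462*sqrt(47)) = 10325 + 462*sqrt(47)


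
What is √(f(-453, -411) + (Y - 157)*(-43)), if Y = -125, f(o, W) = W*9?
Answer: 53*√3 ≈ 91.799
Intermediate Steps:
f(o, W) = 9*W
√(f(-453, -411) + (Y - 157)*(-43)) = √(9*(-411) + (-125 - 157)*(-43)) = √(-3699 - 282*(-43)) = √(-3699 + 12126) = √8427 = 53*√3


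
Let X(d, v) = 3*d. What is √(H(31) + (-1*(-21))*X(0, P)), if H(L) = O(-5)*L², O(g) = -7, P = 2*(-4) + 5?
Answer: 31*I*√7 ≈ 82.018*I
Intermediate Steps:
P = -3 (P = -8 + 5 = -3)
H(L) = -7*L²
√(H(31) + (-1*(-21))*X(0, P)) = √(-7*31² + (-1*(-21))*(3*0)) = √(-7*961 + 21*0) = √(-6727 + 0) = √(-6727) = 31*I*√7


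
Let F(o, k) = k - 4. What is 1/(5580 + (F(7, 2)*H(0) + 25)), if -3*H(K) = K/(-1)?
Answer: 1/5605 ≈ 0.00017841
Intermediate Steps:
H(K) = K/3 (H(K) = -K/(3*(-1)) = -K*(-1)/3 = -(-1)*K/3 = K/3)
F(o, k) = -4 + k
1/(5580 + (F(7, 2)*H(0) + 25)) = 1/(5580 + ((-4 + 2)*((⅓)*0) + 25)) = 1/(5580 + (-2*0 + 25)) = 1/(5580 + (0 + 25)) = 1/(5580 + 25) = 1/5605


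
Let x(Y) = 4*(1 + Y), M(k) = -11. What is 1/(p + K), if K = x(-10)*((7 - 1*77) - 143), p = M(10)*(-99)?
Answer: 1/8757 ≈ 0.00011419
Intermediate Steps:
x(Y) = 4 + 4*Y
p = 1089 (p = -11*(-99) = 1089)
K = 7668 (K = (4 + 4*(-10))*((7 - 1*77) - 143) = (4 - 40)*((7 - 77) - 143) = -36*(-70 - 143) = -36*(-213) = 7668)
1/(p + K) = 1/(1089 + 7668) = 1/8757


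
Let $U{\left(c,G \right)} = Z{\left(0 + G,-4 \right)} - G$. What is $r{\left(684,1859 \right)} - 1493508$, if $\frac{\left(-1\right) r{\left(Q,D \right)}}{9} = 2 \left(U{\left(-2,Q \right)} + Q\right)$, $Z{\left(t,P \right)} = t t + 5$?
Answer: $-9915006$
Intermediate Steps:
$Z{\left(t,P \right)} = 5 + t^{2}$ ($Z{\left(t,P \right)} = t^{2} + 5 = 5 + t^{2}$)
$U{\left(c,G \right)} = 5 + G^{2} - G$ ($U{\left(c,G \right)} = \left(5 + \left(0 + G\right)^{2}\right) - G = \left(5 + G^{2}\right) - G = 5 + G^{2} - G$)
$r{\left(Q,D \right)} = -90 - 18 Q^{2}$ ($r{\left(Q,D \right)} = - 9 \cdot 2 \left(\left(5 + Q^{2} - Q\right) + Q\right) = - 9 \cdot 2 \left(5 + Q^{2}\right) = - 9 \left(10 + 2 Q^{2}\right) = -90 - 18 Q^{2}$)
$r{\left(684,1859 \right)} - 1493508 = \left(-90 - 18 \cdot 684^{2}\right) - 1493508 = \left(-90 - 8421408\right) - 1493508 = -8421498 - 1493508 = -9915006$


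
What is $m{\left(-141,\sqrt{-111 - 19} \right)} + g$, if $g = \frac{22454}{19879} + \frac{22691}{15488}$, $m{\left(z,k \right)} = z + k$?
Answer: $- \frac{413719197}{2989184} + i \sqrt{130} \approx -138.41 + 11.402 i$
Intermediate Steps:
$m{\left(z,k \right)} = k + z$
$g = \frac{7755747}{2989184}$ ($g = 22454 \cdot \frac{1}{19879} + 22691 \cdot \frac{1}{15488} = \frac{218}{193} + \frac{22691}{15488} = \frac{7755747}{2989184} \approx 2.5946$)
$m{\left(-141,\sqrt{-111 - 19} \right)} + g = \left(\sqrt{-111 - 19} - 141\right) + \frac{7755747}{2989184} = \left(\sqrt{-130} - 141\right) + \frac{7755747}{2989184} = \left(i \sqrt{130} - 141\right) + \frac{7755747}{2989184} = \left(-141 + i \sqrt{130}\right) + \frac{7755747}{2989184} = - \frac{413719197}{2989184} + i \sqrt{130}$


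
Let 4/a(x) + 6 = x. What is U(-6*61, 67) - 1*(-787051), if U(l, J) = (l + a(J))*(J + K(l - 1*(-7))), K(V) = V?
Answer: 54528135/61 ≈ 8.9390e+5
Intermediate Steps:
a(x) = 4/(-6 + x)
U(l, J) = (l + 4/(-6 + J))*(7 + J + l) (U(l, J) = (l + 4/(-6 + J))*(J + (l - 1*(-7))) = (l + 4/(-6 + J))*(J + (l + 7)) = (l + 4/(-6 + J))*(J + (7 + l)) = (l + 4/(-6 + J))*(7 + J + l))
U(-6*61, 67) - 1*(-787051) = (28 + 4*67 + 4*(-6*61) + (-6*61)*(-6 + 67)*(7 + 67 - 6*61))/(-6 + 67) - 1*(-787051) = (28 + 268 + 4*(-366) - 366*61*(7 + 67 - 366))/61 + 787051 = (28 + 268 - 1464 - 366*61*(-292))/61 + 787051 = (28 + 268 - 1464 + 6519192)/61 + 787051 = (1/61)*6518024 + 787051 = 6518024/61 + 787051 = 54528135/61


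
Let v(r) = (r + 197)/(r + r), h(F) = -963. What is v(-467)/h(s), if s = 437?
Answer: -15/49969 ≈ -0.00030019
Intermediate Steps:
v(r) = (197 + r)/(2*r) (v(r) = (197 + r)/((2*r)) = (197 + r)*(1/(2*r)) = (197 + r)/(2*r))
v(-467)/h(s) = ((½)*(197 - 467)/(-467))/(-963) = ((½)*(-1/467)*(-270))*(-1/963) = (135/467)*(-1/963) = -15/49969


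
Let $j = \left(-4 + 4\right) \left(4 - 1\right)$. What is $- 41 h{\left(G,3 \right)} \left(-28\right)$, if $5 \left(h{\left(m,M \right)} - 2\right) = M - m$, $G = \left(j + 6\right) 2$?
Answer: $\frac{1148}{5} \approx 229.6$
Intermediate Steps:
$j = 0$ ($j = 0 \cdot 3 = 0$)
$G = 12$ ($G = \left(0 + 6\right) 2 = 6 \cdot 2 = 12$)
$h{\left(m,M \right)} = 2 - \frac{m}{5} + \frac{M}{5}$ ($h{\left(m,M \right)} = 2 + \frac{M - m}{5} = 2 + \left(- \frac{m}{5} + \frac{M}{5}\right) = 2 - \frac{m}{5} + \frac{M}{5}$)
$- 41 h{\left(G,3 \right)} \left(-28\right) = - 41 \left(2 - \frac{12}{5} + \frac{1}{5} \cdot 3\right) \left(-28\right) = - 41 \left(2 - \frac{12}{5} + \frac{3}{5}\right) \left(-28\right) = \left(-41\right) \frac{1}{5} \left(-28\right) = \left(- \frac{41}{5}\right) \left(-28\right) = \frac{1148}{5}$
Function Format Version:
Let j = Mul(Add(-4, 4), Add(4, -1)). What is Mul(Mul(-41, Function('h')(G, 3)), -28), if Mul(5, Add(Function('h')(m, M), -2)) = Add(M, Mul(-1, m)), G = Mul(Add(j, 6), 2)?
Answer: Rational(1148, 5) ≈ 229.60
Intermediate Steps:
j = 0 (j = Mul(0, 3) = 0)
G = 12 (G = Mul(Add(0, 6), 2) = Mul(6, 2) = 12)
Function('h')(m, M) = Add(2, Mul(Rational(-1, 5), m), Mul(Rational(1, 5), M)) (Function('h')(m, M) = Add(2, Mul(Rational(1, 5), Add(M, Mul(-1, m)))) = Add(2, Add(Mul(Rational(-1, 5), m), Mul(Rational(1, 5), M))) = Add(2, Mul(Rational(-1, 5), m), Mul(Rational(1, 5), M)))
Mul(Mul(-41, Function('h')(G, 3)), -28) = Mul(Mul(-41, Add(2, Mul(Rational(-1, 5), 12), Mul(Rational(1, 5), 3))), -28) = Mul(Mul(-41, Add(2, Rational(-12, 5), Rational(3, 5))), -28) = Mul(Mul(-41, Rational(1, 5)), -28) = Mul(Rational(-41, 5), -28) = Rational(1148, 5)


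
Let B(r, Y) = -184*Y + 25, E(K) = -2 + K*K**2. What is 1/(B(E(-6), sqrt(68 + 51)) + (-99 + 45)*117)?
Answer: -899/5081855 + 184*sqrt(119)/35572985 ≈ -0.00012048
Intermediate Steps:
E(K) = -2 + K**3
B(r, Y) = 25 - 184*Y
1/(B(E(-6), sqrt(68 + 51)) + (-99 + 45)*117) = 1/((25 - 184*sqrt(68 + 51)) + (-99 + 45)*117) = 1/((25 - 184*sqrt(119)) - 54*117) = 1/((25 - 184*sqrt(119)) - 6318) = 1/(-6293 - 184*sqrt(119))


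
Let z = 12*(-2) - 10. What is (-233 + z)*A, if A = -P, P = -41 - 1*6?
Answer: -12549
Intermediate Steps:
P = -47 (P = -41 - 6 = -47)
z = -34 (z = -24 - 10 = -34)
A = 47 (A = -1*(-47) = 47)
(-233 + z)*A = (-233 - 34)*47 = -267*47 = -12549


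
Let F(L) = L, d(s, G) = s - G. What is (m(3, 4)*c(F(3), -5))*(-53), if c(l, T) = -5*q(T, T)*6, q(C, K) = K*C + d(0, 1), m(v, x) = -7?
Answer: -267120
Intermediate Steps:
q(C, K) = -1 + C*K (q(C, K) = K*C + (0 - 1*1) = C*K + (0 - 1) = C*K - 1 = -1 + C*K)
c(l, T) = 30 - 30*T**2 (c(l, T) = -5*(-1 + T*T)*6 = -5*(-1 + T**2)*6 = (5 - 5*T**2)*6 = 30 - 30*T**2)
(m(3, 4)*c(F(3), -5))*(-53) = -7*(30 - 30*(-5)**2)*(-53) = -7*(30 - 30*25)*(-53) = -7*(30 - 750)*(-53) = -7*(-720)*(-53) = 5040*(-53) = -267120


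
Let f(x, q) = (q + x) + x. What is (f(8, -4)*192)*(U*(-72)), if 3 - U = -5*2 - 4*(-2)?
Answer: -829440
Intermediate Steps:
f(x, q) = q + 2*x
U = 5 (U = 3 - (-5*2 - 4*(-2)) = 3 - (-10 + 8) = 3 - 1*(-2) = 3 + 2 = 5)
(f(8, -4)*192)*(U*(-72)) = ((-4 + 2*8)*192)*(5*(-72)) = ((-4 + 16)*192)*(-360) = (12*192)*(-360) = 2304*(-360) = -829440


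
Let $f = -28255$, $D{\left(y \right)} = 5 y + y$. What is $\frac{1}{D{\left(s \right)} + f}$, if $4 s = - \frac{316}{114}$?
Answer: $- \frac{19}{536924} \approx -3.5387 \cdot 10^{-5}$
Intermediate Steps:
$s = - \frac{79}{114}$ ($s = \frac{\left(-316\right) \frac{1}{114}}{4} = \frac{1}{4} \left(- \frac{158}{57}\right) = - \frac{79}{114} \approx -0.69298$)
$D{\left(y \right)} = 6 y$
$\frac{1}{D{\left(s \right)} + f} = \frac{1}{6 \left(- \frac{79}{114}\right) - 28255} = \frac{1}{- \frac{79}{19} - 28255} = \frac{1}{- \frac{536924}{19}} = - \frac{19}{536924}$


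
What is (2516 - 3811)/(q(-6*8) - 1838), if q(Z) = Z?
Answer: 1295/1886 ≈ 0.68664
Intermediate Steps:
(2516 - 3811)/(q(-6*8) - 1838) = (2516 - 3811)/(-6*8 - 1838) = -1295/(-48 - 1838) = -1295/(-1886) = -1295*(-1/1886) = 1295/1886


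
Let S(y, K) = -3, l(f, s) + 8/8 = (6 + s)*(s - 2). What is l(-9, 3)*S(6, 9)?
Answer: -24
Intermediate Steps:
l(f, s) = -1 + (-2 + s)*(6 + s) (l(f, s) = -1 + (6 + s)*(s - 2) = -1 + (6 + s)*(-2 + s) = -1 + (-2 + s)*(6 + s))
l(-9, 3)*S(6, 9) = (-13 + 3**2 + 4*3)*(-3) = (-13 + 9 + 12)*(-3) = 8*(-3) = -24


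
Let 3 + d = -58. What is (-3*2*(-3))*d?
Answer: -1098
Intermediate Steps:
d = -61 (d = -3 - 58 = -61)
(-3*2*(-3))*d = (-3*2*(-3))*(-61) = -6*(-3)*(-61) = 18*(-61) = -1098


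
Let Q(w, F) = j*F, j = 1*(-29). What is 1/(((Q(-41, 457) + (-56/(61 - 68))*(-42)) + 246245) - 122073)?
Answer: 1/110583 ≈ 9.0430e-6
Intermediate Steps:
j = -29
Q(w, F) = -29*F
1/(((Q(-41, 457) + (-56/(61 - 68))*(-42)) + 246245) - 122073) = 1/(((-29*457 + (-56/(61 - 68))*(-42)) + 246245) - 122073) = 1/(((-13253 + (-56/(-7))*(-42)) + 246245) - 122073) = 1/(((-13253 - ⅐*(-56)*(-42)) + 246245) - 122073) = 1/(((-13253 + 8*(-42)) + 246245) - 122073) = 1/(((-13253 - 336) + 246245) - 122073) = 1/((-13589 + 246245) - 122073) = 1/(232656 - 122073) = 1/110583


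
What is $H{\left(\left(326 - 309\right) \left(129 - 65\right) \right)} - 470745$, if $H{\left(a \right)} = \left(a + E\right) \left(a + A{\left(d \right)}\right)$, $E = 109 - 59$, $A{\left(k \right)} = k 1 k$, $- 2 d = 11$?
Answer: $\frac{1603647}{2} \approx 8.0182 \cdot 10^{5}$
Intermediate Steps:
$d = - \frac{11}{2}$ ($d = \left(- \frac{1}{2}\right) 11 = - \frac{11}{2} \approx -5.5$)
$A{\left(k \right)} = k^{2}$ ($A{\left(k \right)} = k k = k^{2}$)
$E = 50$ ($E = 109 - 59 = 50$)
$H{\left(a \right)} = \left(50 + a\right) \left(\frac{121}{4} + a\right)$ ($H{\left(a \right)} = \left(a + 50\right) \left(a + \left(- \frac{11}{2}\right)^{2}\right) = \left(50 + a\right) \left(a + \frac{121}{4}\right) = \left(50 + a\right) \left(\frac{121}{4} + a\right)$)
$H{\left(\left(326 - 309\right) \left(129 - 65\right) \right)} - 470745 = \left(\frac{3025}{2} + \left(\left(326 - 309\right) \left(129 - 65\right)\right)^{2} + \frac{321 \left(326 - 309\right) \left(129 - 65\right)}{4}\right) - 470745 = \left(\frac{3025}{2} + \left(17 \cdot 64\right)^{2} + \frac{321 \cdot 17 \cdot 64}{4}\right) - 470745 = \left(\frac{3025}{2} + 1088^{2} + \frac{321}{4} \cdot 1088\right) - 470745 = \left(\frac{3025}{2} + 1183744 + 87312\right) - 470745 = \frac{2545137}{2} - 470745 = \frac{1603647}{2}$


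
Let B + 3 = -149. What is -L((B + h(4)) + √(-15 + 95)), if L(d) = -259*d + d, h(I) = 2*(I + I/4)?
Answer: -36636 + 1032*√5 ≈ -34328.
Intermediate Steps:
B = -152 (B = -3 - 149 = -152)
h(I) = 5*I/2 (h(I) = 2*(I + I*(¼)) = 2*(I + I/4) = 2*(5*I/4) = 5*I/2)
L(d) = -258*d
-L((B + h(4)) + √(-15 + 95)) = -(-258)*((-152 + (5/2)*4) + √(-15 + 95)) = -(-258)*((-152 + 10) + √80) = -(-258)*(-142 + 4*√5) = -(36636 - 1032*√5) = -36636 + 1032*√5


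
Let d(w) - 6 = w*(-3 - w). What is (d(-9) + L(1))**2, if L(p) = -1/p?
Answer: 2401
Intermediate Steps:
d(w) = 6 + w*(-3 - w)
(d(-9) + L(1))**2 = ((6 - 1*(-9)**2 - 3*(-9)) - 1/1)**2 = ((6 - 1*81 + 27) - 1*1)**2 = ((6 - 81 + 27) - 1)**2 = (-48 - 1)**2 = (-49)**2 = 2401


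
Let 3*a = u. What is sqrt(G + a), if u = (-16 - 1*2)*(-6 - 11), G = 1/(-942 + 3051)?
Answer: sqrt(453685971)/2109 ≈ 10.100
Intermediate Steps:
G = 1/2109 ≈ 0.00047416
u = 306 (u = (-16 - 2)*(-17) = -18*(-17) = 306)
a = 102 (a = (1/3)*306 = 102)
sqrt(G + a) = sqrt(1/2109 + 102) = sqrt(215119/2109) = sqrt(453685971)/2109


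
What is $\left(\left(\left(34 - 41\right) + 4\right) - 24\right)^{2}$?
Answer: $729$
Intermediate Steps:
$\left(\left(\left(34 - 41\right) + 4\right) - 24\right)^{2} = \left(\left(-7 + 4\right) - 24\right)^{2} = \left(-3 - 24\right)^{2} = \left(-27\right)^{2} = 729$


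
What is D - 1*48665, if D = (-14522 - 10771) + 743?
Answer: -73215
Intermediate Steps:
D = -24550 (D = -25293 + 743 = -24550)
D - 1*48665 = -24550 - 1*48665 = -24550 - 48665 = -73215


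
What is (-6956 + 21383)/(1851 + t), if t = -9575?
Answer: -14427/7724 ≈ -1.8678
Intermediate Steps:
(-6956 + 21383)/(1851 + t) = (-6956 + 21383)/(1851 - 9575) = 14427/(-7724) = 14427*(-1/7724) = -14427/7724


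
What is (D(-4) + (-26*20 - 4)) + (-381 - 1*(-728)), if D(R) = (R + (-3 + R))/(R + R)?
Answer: -1405/8 ≈ -175.63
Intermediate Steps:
D(R) = (-3 + 2*R)/(2*R) (D(R) = (-3 + 2*R)/((2*R)) = (-3 + 2*R)*(1/(2*R)) = (-3 + 2*R)/(2*R))
(D(-4) + (-26*20 - 4)) + (-381 - 1*(-728)) = ((-3/2 - 4)/(-4) + (-26*20 - 4)) + (-381 - 1*(-728)) = (-¼*(-11/2) + (-520 - 4)) + (-381 + 728) = (11/8 - 524) + 347 = -4181/8 + 347 = -1405/8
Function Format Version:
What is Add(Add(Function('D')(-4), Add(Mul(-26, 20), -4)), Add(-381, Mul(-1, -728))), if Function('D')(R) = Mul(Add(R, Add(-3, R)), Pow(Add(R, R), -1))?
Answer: Rational(-1405, 8) ≈ -175.63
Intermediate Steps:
Function('D')(R) = Mul(Rational(1, 2), Pow(R, -1), Add(-3, Mul(2, R))) (Function('D')(R) = Mul(Add(-3, Mul(2, R)), Pow(Mul(2, R), -1)) = Mul(Add(-3, Mul(2, R)), Mul(Rational(1, 2), Pow(R, -1))) = Mul(Rational(1, 2), Pow(R, -1), Add(-3, Mul(2, R))))
Add(Add(Function('D')(-4), Add(Mul(-26, 20), -4)), Add(-381, Mul(-1, -728))) = Add(Add(Mul(Pow(-4, -1), Add(Rational(-3, 2), -4)), Add(Mul(-26, 20), -4)), Add(-381, Mul(-1, -728))) = Add(Add(Mul(Rational(-1, 4), Rational(-11, 2)), Add(-520, -4)), Add(-381, 728)) = Add(Add(Rational(11, 8), -524), 347) = Add(Rational(-4181, 8), 347) = Rational(-1405, 8)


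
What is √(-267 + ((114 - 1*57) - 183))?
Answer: I*√393 ≈ 19.824*I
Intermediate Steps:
√(-267 + ((114 - 1*57) - 183)) = √(-267 + ((114 - 57) - 183)) = √(-267 + (57 - 183)) = √(-267 - 126) = √(-393) = I*√393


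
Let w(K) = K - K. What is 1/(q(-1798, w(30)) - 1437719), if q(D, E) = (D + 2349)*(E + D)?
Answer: -1/2428417 ≈ -4.1179e-7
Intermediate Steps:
w(K) = 0
q(D, E) = (2349 + D)*(D + E)
1/(q(-1798, w(30)) - 1437719) = 1/(((-1798)**2 + 2349*(-1798) + 2349*0 - 1798*0) - 1437719) = 1/((3232804 - 4223502 + 0 + 0) - 1437719) = 1/(-990698 - 1437719) = 1/(-2428417) = -1/2428417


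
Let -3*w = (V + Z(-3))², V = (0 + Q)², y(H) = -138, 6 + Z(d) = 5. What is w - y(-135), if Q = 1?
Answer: 138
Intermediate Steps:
Z(d) = -1 (Z(d) = -6 + 5 = -1)
V = 1 (V = (0 + 1)² = 1² = 1)
w = 0 (w = -(1 - 1)²/3 = -⅓*0² = -⅓*0 = 0)
w - y(-135) = 0 - 1*(-138) = 0 + 138 = 138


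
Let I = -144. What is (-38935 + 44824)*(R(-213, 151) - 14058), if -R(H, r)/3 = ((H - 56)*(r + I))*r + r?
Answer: 4937855832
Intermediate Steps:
R(H, r) = -3*r - 3*r*(-144 + r)*(-56 + H) (R(H, r) = -3*(((H - 56)*(r - 144))*r + r) = -3*(((-56 + H)*(-144 + r))*r + r) = -3*(((-144 + r)*(-56 + H))*r + r) = -3*(r*(-144 + r)*(-56 + H) + r) = -3*(r + r*(-144 + r)*(-56 + H)) = -3*r - 3*r*(-144 + r)*(-56 + H))
(-38935 + 44824)*(R(-213, 151) - 14058) = (-38935 + 44824)*(3*151*(-8065 + 56*151 + 144*(-213) - 1*(-213)*151) - 14058) = 5889*(3*151*(-8065 + 8456 - 30672 + 32163) - 14058) = 5889*(3*151*1882 - 14058) = 5889*(852546 - 14058) = 5889*838488 = 4937855832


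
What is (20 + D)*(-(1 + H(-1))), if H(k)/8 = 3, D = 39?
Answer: -1475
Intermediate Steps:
H(k) = 24 (H(k) = 8*3 = 24)
(20 + D)*(-(1 + H(-1))) = (20 + 39)*(-(1 + 24)) = 59*(-1*25) = 59*(-25) = -1475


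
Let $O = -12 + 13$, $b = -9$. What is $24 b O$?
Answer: $-216$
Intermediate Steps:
$O = 1$
$24 b O = 24 \left(-9\right) 1 = \left(-216\right) 1 = -216$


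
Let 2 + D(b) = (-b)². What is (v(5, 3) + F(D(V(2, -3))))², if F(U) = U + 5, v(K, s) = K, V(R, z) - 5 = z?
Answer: 144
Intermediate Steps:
V(R, z) = 5 + z
D(b) = -2 + b² (D(b) = -2 + (-b)² = -2 + b²)
F(U) = 5 + U
(v(5, 3) + F(D(V(2, -3))))² = (5 + (5 + (-2 + (5 - 3)²)))² = (5 + (5 + (-2 + 2²)))² = (5 + (5 + (-2 + 4)))² = (5 + (5 + 2))² = (5 + 7)² = 12² = 144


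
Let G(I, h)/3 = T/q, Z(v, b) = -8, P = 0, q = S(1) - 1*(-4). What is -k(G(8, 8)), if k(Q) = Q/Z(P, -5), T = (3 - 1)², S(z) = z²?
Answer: 3/10 ≈ 0.30000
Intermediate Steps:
q = 5 (q = 1² - 1*(-4) = 1 + 4 = 5)
T = 4 (T = 2² = 4)
G(I, h) = 12/5 (G(I, h) = 3*(4/5) = 3*(4*(⅕)) = 3*(⅘) = 12/5)
k(Q) = -Q/8 (k(Q) = Q/(-8) = Q*(-⅛) = -Q/8)
-k(G(8, 8)) = -(-1)*12/(8*5) = -1*(-3/10) = 3/10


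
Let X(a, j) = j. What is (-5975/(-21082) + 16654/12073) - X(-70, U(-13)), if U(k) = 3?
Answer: -340333155/254522986 ≈ -1.3371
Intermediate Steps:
(-5975/(-21082) + 16654/12073) - X(-70, U(-13)) = (-5975/(-21082) + 16654/12073) - 1*3 = (-5975*(-1/21082) + 16654*(1/12073)) - 3 = (5975/21082 + 16654/12073) - 3 = 423235803/254522986 - 3 = -340333155/254522986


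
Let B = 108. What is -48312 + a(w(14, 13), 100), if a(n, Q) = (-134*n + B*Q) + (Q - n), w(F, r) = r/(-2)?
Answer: -73069/2 ≈ -36535.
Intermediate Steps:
w(F, r) = -r/2 (w(F, r) = r*(-½) = -r/2)
a(n, Q) = -135*n + 109*Q (a(n, Q) = (-134*n + 108*Q) + (Q - n) = -135*n + 109*Q)
-48312 + a(w(14, 13), 100) = -48312 + (-(-135)*13/2 + 109*100) = -48312 + (-135*(-13/2) + 10900) = -48312 + (1755/2 + 10900) = -48312 + 23555/2 = -73069/2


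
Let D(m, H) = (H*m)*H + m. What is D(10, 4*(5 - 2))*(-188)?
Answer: -272600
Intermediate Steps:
D(m, H) = m + m*H**2 (D(m, H) = m*H**2 + m = m + m*H**2)
D(10, 4*(5 - 2))*(-188) = (10*(1 + (4*(5 - 2))**2))*(-188) = (10*(1 + (4*3)**2))*(-188) = (10*(1 + 12**2))*(-188) = (10*(1 + 144))*(-188) = (10*145)*(-188) = 1450*(-188) = -272600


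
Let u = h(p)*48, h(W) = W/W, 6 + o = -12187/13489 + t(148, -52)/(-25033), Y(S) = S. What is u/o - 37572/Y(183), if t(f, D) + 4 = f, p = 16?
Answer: -4315385177636/20330780707 ≈ -212.26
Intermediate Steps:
t(f, D) = -4 + f
o = -333291487/48238591 (o = -6 + (-12187/13489 + (-4 + 148)/(-25033)) = -6 + (-12187*1/13489 + 144*(-1/25033)) = -6 + (-1741/1927 - 144/25033) = -6 - 43859941/48238591 = -333291487/48238591 ≈ -6.9092)
h(W) = 1
u = 48 (u = 1*48 = 48)
u/o - 37572/Y(183) = 48/(-333291487/48238591) - 37572/183 = 48*(-48238591/333291487) - 37572*1/183 = -2315452368/333291487 - 12524/61 = -4315385177636/20330780707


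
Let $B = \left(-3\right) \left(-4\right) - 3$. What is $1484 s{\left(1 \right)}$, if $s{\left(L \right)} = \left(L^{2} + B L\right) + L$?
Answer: $16324$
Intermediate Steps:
$B = 9$ ($B = 12 - 3 = 9$)
$s{\left(L \right)} = L^{2} + 10 L$ ($s{\left(L \right)} = \left(L^{2} + 9 L\right) + L = L^{2} + 10 L$)
$1484 s{\left(1 \right)} = 1484 \cdot 1 \left(10 + 1\right) = 1484 \cdot 1 \cdot 11 = 1484 \cdot 11 = 16324$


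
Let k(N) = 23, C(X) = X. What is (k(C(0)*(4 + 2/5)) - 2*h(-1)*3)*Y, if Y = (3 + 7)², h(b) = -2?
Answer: 3500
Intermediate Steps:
Y = 100 (Y = 10² = 100)
(k(C(0)*(4 + 2/5)) - 2*h(-1)*3)*Y = (23 - 2*(-2)*3)*100 = (23 + 4*3)*100 = (23 + 12)*100 = 35*100 = 3500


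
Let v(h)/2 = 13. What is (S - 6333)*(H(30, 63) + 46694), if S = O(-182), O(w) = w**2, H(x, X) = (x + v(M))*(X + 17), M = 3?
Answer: 1371002634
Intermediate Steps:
v(h) = 26 (v(h) = 2*13 = 26)
H(x, X) = (17 + X)*(26 + x) (H(x, X) = (x + 26)*(X + 17) = (26 + x)*(17 + X) = (17 + X)*(26 + x))
S = 33124 (S = (-182)**2 = 33124)
(S - 6333)*(H(30, 63) + 46694) = (33124 - 6333)*((442 + 17*30 + 26*63 + 63*30) + 46694) = 26791*((442 + 510 + 1638 + 1890) + 46694) = 26791*(4480 + 46694) = 26791*51174 = 1371002634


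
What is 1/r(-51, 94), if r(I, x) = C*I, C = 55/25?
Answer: -5/561 ≈ -0.0089127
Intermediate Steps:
C = 11/5 (C = 55*(1/25) = 11/5 ≈ 2.2000)
r(I, x) = 11*I/5
1/r(-51, 94) = 1/((11/5)*(-51)) = 1/(-561/5) = -5/561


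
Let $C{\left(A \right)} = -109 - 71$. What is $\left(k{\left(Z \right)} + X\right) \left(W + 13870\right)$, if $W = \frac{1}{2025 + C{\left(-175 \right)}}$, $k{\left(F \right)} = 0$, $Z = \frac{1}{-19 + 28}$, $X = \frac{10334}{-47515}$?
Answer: $- \frac{15555801202}{5156775} \approx -3016.6$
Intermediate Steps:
$C{\left(A \right)} = -180$ ($C{\left(A \right)} = -109 - 71 = -180$)
$X = - \frac{10334}{47515}$ ($X = 10334 \left(- \frac{1}{47515}\right) = - \frac{10334}{47515} \approx -0.21749$)
$Z = \frac{1}{9} \approx 0.11111$
$W = \frac{1}{1845}$ ($W = \frac{1}{2025 - 180} = \frac{1}{1845} \approx 0.00054201$)
$\left(k{\left(Z \right)} + X\right) \left(W + 13870\right) = \left(0 - \frac{10334}{47515}\right) \left(\frac{1}{1845} + 13870\right) = \left(- \frac{10334}{47515}\right) \frac{25590151}{1845} = - \frac{15555801202}{5156775}$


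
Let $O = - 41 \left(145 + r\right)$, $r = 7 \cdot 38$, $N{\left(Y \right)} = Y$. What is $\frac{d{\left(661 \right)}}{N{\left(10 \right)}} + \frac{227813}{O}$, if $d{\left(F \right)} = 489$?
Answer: $\frac{5962009}{168510} \approx 35.381$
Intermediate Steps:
$r = 266$
$O = -16851$ ($O = - 41 \left(145 + 266\right) = \left(-41\right) 411 = -16851$)
$\frac{d{\left(661 \right)}}{N{\left(10 \right)}} + \frac{227813}{O} = \frac{489}{10} + \frac{227813}{-16851} = 489 \cdot \frac{1}{10} + 227813 \left(- \frac{1}{16851}\right) = \frac{489}{10} - \frac{227813}{16851} = \frac{5962009}{168510}$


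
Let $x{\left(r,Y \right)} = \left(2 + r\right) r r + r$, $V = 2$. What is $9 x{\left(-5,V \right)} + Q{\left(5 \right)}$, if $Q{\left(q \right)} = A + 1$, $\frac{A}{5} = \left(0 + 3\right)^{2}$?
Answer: $-674$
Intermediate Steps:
$A = 45$ ($A = 5 \left(0 + 3\right)^{2} = 5 \cdot 3^{2} = 5 \cdot 9 = 45$)
$Q{\left(q \right)} = 46$ ($Q{\left(q \right)} = 45 + 1 = 46$)
$x{\left(r,Y \right)} = r + r^{2} \left(2 + r\right)$ ($x{\left(r,Y \right)} = r \left(2 + r\right) r + r = r^{2} \left(2 + r\right) + r = r + r^{2} \left(2 + r\right)$)
$9 x{\left(-5,V \right)} + Q{\left(5 \right)} = 9 \left(- 5 \left(1 + \left(-5\right)^{2} + 2 \left(-5\right)\right)\right) + 46 = 9 \left(- 5 \left(1 + 25 - 10\right)\right) + 46 = 9 \left(\left(-5\right) 16\right) + 46 = 9 \left(-80\right) + 46 = -720 + 46 = -674$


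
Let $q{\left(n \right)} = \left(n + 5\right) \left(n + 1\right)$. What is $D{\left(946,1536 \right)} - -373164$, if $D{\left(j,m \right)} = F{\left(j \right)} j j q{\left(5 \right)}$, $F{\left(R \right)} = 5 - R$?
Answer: $-50526584196$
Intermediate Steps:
$q{\left(n \right)} = \left(1 + n\right) \left(5 + n\right)$ ($q{\left(n \right)} = \left(5 + n\right) \left(1 + n\right) = \left(1 + n\right) \left(5 + n\right)$)
$D{\left(j,m \right)} = 60 j^{2} \left(5 - j\right)$ ($D{\left(j,m \right)} = \left(5 - j\right) j j \left(5 + 5^{2} + 6 \cdot 5\right) = \left(5 - j\right) j^{2} \left(5 + 25 + 30\right) = j^{2} \left(5 - j\right) 60 = 60 j^{2} \left(5 - j\right)$)
$D{\left(946,1536 \right)} - -373164 = 60 \cdot 946^{2} \left(5 - 946\right) - -373164 = 60 \cdot 894916 \left(5 - 946\right) + 373164 = 60 \cdot 894916 \left(-941\right) + 373164 = -50526957360 + 373164 = -50526584196$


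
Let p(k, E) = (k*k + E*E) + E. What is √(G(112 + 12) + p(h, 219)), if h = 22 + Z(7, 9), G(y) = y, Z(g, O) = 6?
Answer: 8*√767 ≈ 221.56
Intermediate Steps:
h = 28 (h = 22 + 6 = 28)
p(k, E) = E + E² + k² (p(k, E) = (k² + E²) + E = (E² + k²) + E = E + E² + k²)
√(G(112 + 12) + p(h, 219)) = √((112 + 12) + (219 + 219² + 28²)) = √(124 + (219 + 47961 + 784)) = √(124 + 48964) = √49088 = 8*√767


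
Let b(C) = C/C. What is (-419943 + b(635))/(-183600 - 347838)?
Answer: 209971/265719 ≈ 0.79020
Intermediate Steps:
b(C) = 1
(-419943 + b(635))/(-183600 - 347838) = (-419943 + 1)/(-183600 - 347838) = -419942/(-531438) = -419942*(-1/531438) = 209971/265719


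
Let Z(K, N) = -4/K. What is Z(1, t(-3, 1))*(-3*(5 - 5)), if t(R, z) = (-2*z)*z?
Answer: 0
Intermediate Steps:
t(R, z) = -2*z²
Z(1, t(-3, 1))*(-3*(5 - 5)) = (-4/1)*(-3*(5 - 5)) = (-4*1)*(-3*0) = -4*0 = 0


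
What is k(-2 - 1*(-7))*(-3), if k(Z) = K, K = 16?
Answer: -48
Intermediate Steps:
k(Z) = 16
k(-2 - 1*(-7))*(-3) = 16*(-3) = -48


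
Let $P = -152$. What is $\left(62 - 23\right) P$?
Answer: $-5928$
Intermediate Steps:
$\left(62 - 23\right) P = \left(62 - 23\right) \left(-152\right) = 39 \left(-152\right) = -5928$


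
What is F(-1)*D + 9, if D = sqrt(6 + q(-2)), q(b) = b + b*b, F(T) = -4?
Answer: 9 - 8*sqrt(2) ≈ -2.3137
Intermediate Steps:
q(b) = b + b**2
D = 2*sqrt(2) (D = sqrt(6 - 2*(1 - 2)) = sqrt(6 - 2*(-1)) = sqrt(6 + 2) = sqrt(8) = 2*sqrt(2) ≈ 2.8284)
F(-1)*D + 9 = -8*sqrt(2) + 9 = 9 - 8*sqrt(2)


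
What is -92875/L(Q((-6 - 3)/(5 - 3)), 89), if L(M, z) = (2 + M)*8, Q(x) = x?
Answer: 18575/4 ≈ 4643.8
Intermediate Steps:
L(M, z) = 16 + 8*M
-92875/L(Q((-6 - 3)/(5 - 3)), 89) = -92875/(16 + 8*((-6 - 3)/(5 - 3))) = -92875/(16 + 8*(-9/2)) = -92875/(16 - 36) = -92875/(-20) = -92875*(-1/20) = 18575/4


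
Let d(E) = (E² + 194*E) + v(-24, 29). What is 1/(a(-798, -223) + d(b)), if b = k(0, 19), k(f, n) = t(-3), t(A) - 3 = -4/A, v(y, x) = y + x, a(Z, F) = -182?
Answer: 9/6142 ≈ 0.0014653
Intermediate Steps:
v(y, x) = x + y
t(A) = 3 - 4/A
k(f, n) = 13/3 (k(f, n) = 3 - 4/(-3) = 3 - 4*(-⅓) = 3 + 4/3 = 13/3)
b = 13/3 ≈ 4.3333
d(E) = 5 + E² + 194*E (d(E) = (E² + 194*E) + (29 - 24) = (E² + 194*E) + 5 = 5 + E² + 194*E)
1/(a(-798, -223) + d(b)) = 1/(-182 + (5 + (13/3)² + 194*(13/3))) = 1/(-182 + (5 + 169/9 + 2522/3)) = 1/(-182 + 7780/9) = 1/(6142/9) = 9/6142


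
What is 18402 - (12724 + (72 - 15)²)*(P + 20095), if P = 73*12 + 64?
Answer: -335973653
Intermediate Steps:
P = 940 (P = 876 + 64 = 940)
18402 - (12724 + (72 - 15)²)*(P + 20095) = 18402 - (12724 + (72 - 15)²)*(940 + 20095) = 18402 - (12724 + 57²)*21035 = 18402 - (12724 + 3249)*21035 = 18402 - 15973*21035 = 18402 - 1*335992055 = 18402 - 335992055 = -335973653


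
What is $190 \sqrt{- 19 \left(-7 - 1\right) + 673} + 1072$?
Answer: $1072 + 950 \sqrt{33} \approx 6529.3$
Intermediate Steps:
$190 \sqrt{- 19 \left(-7 - 1\right) + 673} + 1072 = 190 \sqrt{\left(-19\right) \left(-8\right) + 673} + 1072 = 190 \sqrt{152 + 673} + 1072 = 190 \sqrt{825} + 1072 = 190 \cdot 5 \sqrt{33} + 1072 = 950 \sqrt{33} + 1072 = 1072 + 950 \sqrt{33}$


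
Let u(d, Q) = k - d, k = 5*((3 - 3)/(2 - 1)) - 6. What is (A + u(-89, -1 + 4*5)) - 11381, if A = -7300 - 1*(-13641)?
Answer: -4957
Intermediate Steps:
A = 6341 (A = -7300 + 13641 = 6341)
k = -6 (k = 5*(0/1) - 6 = 5*(0*1) - 6 = 5*0 - 6 = 0 - 6 = -6)
u(d, Q) = -6 - d
(A + u(-89, -1 + 4*5)) - 11381 = (6341 + (-6 - 1*(-89))) - 11381 = (6341 + (-6 + 89)) - 11381 = (6341 + 83) - 11381 = 6424 - 11381 = -4957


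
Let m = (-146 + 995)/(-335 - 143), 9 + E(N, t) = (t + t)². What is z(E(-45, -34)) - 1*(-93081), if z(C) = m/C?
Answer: 205333892721/2205970 ≈ 93081.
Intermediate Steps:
E(N, t) = -9 + 4*t² (E(N, t) = -9 + (t + t)² = -9 + (2*t)² = -9 + 4*t²)
m = -849/478 (m = 849/(-478) = 849*(-1/478) = -849/478 ≈ -1.7761)
z(C) = -849/(478*C)
z(E(-45, -34)) - 1*(-93081) = -849/(478*(-9 + 4*(-34)²)) - 1*(-93081) = -849/(478*(-9 + 4*1156)) + 93081 = -849/(478*(-9 + 4624)) + 93081 = -849/478/4615 + 93081 = -849/478*1/4615 + 93081 = -849/2205970 + 93081 = 205333892721/2205970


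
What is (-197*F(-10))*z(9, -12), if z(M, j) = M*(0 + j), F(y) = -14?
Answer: -297864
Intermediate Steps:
z(M, j) = M*j
(-197*F(-10))*z(9, -12) = (-197*(-14))*(9*(-12)) = 2758*(-108) = -297864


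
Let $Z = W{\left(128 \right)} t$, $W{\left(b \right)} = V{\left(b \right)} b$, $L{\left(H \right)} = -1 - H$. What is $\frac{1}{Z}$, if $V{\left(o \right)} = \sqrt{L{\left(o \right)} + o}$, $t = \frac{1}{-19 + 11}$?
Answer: $\frac{i}{16} \approx 0.0625 i$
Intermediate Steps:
$t = - \frac{1}{8}$ ($t = \frac{1}{-8} = - \frac{1}{8} \approx -0.125$)
$V{\left(o \right)} = i$ ($V{\left(o \right)} = \sqrt{\left(-1 - o\right) + o} = \sqrt{-1} = i$)
$W{\left(b \right)} = i b$
$Z = - 16 i$ ($Z = i 128 \left(- \frac{1}{8}\right) = 128 i \left(- \frac{1}{8}\right) = - 16 i \approx - 16.0 i$)
$\frac{1}{Z} = \frac{1}{\left(-16\right) i} = \frac{i}{16}$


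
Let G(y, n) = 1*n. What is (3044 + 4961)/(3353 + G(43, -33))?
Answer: 1601/664 ≈ 2.4111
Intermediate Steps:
G(y, n) = n
(3044 + 4961)/(3353 + G(43, -33)) = (3044 + 4961)/(3353 - 33) = 8005/3320 = 8005*(1/3320) = 1601/664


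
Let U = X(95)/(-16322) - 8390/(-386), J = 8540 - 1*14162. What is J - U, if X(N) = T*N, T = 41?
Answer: -17777839867/3150146 ≈ -5643.5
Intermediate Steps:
X(N) = 41*N
J = -5622 (J = 8540 - 14162 = -5622)
U = 67719055/3150146 (U = (41*95)/(-16322) - 8390/(-386) = 3895*(-1/16322) - 8390*(-1/386) = -3895/16322 + 4195/193 = 67719055/3150146 ≈ 21.497)
J - U = -5622 - 1*67719055/3150146 = -5622 - 67719055/3150146 = -17777839867/3150146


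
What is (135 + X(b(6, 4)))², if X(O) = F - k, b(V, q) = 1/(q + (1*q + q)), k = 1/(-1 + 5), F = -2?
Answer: 281961/16 ≈ 17623.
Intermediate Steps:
k = ¼ (k = 1/4 = ¼ ≈ 0.25000)
b(V, q) = 1/(3*q) (b(V, q) = 1/(q + (q + q)) = 1/(q + 2*q) = 1/(3*q))
X(O) = -9/4 (X(O) = -2 - 1*¼ = -2 - ¼ = -9/4)
(135 + X(b(6, 4)))² = (135 - 9/4)² = (531/4)² = 281961/16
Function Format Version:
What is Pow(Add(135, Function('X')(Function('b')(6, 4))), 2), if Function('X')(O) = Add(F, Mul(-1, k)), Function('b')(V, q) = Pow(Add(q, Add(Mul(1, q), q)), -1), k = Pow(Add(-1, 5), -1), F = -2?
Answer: Rational(281961, 16) ≈ 17623.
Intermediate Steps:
k = Rational(1, 4) (k = Pow(4, -1) = Rational(1, 4) ≈ 0.25000)
Function('b')(V, q) = Mul(Rational(1, 3), Pow(q, -1)) (Function('b')(V, q) = Pow(Add(q, Add(q, q)), -1) = Pow(Add(q, Mul(2, q)), -1) = Pow(Mul(3, q), -1) = Mul(Rational(1, 3), Pow(q, -1)))
Function('X')(O) = Rational(-9, 4) (Function('X')(O) = Add(-2, Mul(-1, Rational(1, 4))) = Add(-2, Rational(-1, 4)) = Rational(-9, 4))
Pow(Add(135, Function('X')(Function('b')(6, 4))), 2) = Pow(Add(135, Rational(-9, 4)), 2) = Pow(Rational(531, 4), 2) = Rational(281961, 16)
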